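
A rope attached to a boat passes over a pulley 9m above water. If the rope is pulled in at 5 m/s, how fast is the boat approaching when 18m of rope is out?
10√3/3 ≈ 5.774 m/s

rope² = x² + 9²
x = √(18² - 9²) = 9√3
dx/dt = (rope/x) · d(rope)/dt = (18/(9√3)) · (-5) = -10√3/3 m/s
The boat approaches at 10√3/3 ≈ 5.774 m/s.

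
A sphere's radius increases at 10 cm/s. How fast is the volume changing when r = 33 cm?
43560π cm³/s

V = (4/3)πr³
dV/dt = dV/dr · dr/dt = 4πr² · 10
At r = 33: dV/dt = 43560π cm³/s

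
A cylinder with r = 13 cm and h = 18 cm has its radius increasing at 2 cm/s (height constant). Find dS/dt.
176π cm²/s

S = 2πrh + 2πr² (lateral + bases)
dS/dt = (2πh + 4πr)·dr/dt = (2π·18 + 4π·13)·2
= 176π cm²/s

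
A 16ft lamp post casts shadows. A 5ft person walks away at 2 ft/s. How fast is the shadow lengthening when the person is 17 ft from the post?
10/11 ft/s

By similar triangles: 16/(x+s) = 5/s
Solving: s = 5x/11
ds/dt = 5/11 · dx/dt = 5/11 · 2 = 10/11 ft/s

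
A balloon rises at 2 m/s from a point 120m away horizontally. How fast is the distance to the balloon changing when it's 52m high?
26√1069/1069 ≈ 0.7952 m/s

z² = 120² + y²
z = √(120² + 52²) = 4√1069
dz/dt = y/z · dy/dt = 52/(4√1069) · 2 = 26√1069/1069 ≈ 0.7952 m/s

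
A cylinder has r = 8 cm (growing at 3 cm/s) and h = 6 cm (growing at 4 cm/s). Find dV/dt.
544π cm³/s

V = πr²h
dV/dt = 2πrh·dr/dt + πr²·dh/dt
= 2π(8)(6)(3) + π(8)²(4)
= 544π cm³/s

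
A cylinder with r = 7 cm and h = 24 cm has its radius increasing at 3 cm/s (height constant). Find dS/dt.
228π cm²/s

S = 2πrh + 2πr² (lateral + bases)
dS/dt = (2πh + 4πr)·dr/dt = (2π·24 + 4π·7)·3
= 228π cm²/s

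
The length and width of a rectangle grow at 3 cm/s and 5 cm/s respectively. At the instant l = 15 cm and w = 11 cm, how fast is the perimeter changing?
16 cm/s

P = 2(l + w)
dP/dt = 2(dl/dt + dw/dt) = 2(3 + 5) = 16 cm/s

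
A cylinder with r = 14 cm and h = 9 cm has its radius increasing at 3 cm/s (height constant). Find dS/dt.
222π cm²/s

S = 2πrh + 2πr² (lateral + bases)
dS/dt = (2πh + 4πr)·dr/dt = (2π·9 + 4π·14)·3
= 222π cm²/s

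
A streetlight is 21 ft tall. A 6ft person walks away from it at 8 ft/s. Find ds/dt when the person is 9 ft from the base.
16/5 ft/s

By similar triangles: 21/(x+s) = 6/s
Solving: s = 6x/15
ds/dt = 6/15 · dx/dt = 2/5 · 8 = 16/5 ft/s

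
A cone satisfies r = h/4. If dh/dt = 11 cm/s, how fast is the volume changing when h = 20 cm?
275π cm³/s

V = (1/3)π(h/4)²h = πh³/48
dV/dt = πh²/16 · 11
At h = 20: dV/dt = 275π cm³/s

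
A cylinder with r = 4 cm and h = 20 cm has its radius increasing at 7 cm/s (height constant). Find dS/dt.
392π cm²/s

S = 2πrh + 2πr² (lateral + bases)
dS/dt = (2πh + 4πr)·dr/dt = (2π·20 + 4π·4)·7
= 392π cm²/s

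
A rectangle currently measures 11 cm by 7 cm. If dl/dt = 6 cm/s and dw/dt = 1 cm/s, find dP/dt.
14 cm/s

P = 2(l + w)
dP/dt = 2(dl/dt + dw/dt) = 2(6 + 1) = 14 cm/s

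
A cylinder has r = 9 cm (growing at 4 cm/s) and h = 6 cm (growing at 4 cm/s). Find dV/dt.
756π cm³/s

V = πr²h
dV/dt = 2πrh·dr/dt + πr²·dh/dt
= 2π(9)(6)(4) + π(9)²(4)
= 756π cm³/s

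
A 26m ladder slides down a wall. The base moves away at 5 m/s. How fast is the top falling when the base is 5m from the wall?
25√651/651 ≈ 0.9798 m/s

x² + y² = 26²
2x·dx/dt + 2y·dy/dt = 0
dy/dt = -x/y · dx/dt = -5/√651 · 5 = -25√651/651 m/s
The top is descending at 25√651/651 ≈ 0.9798 m/s.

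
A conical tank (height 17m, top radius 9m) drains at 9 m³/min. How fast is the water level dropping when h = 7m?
289/(441π) ≈ 0.2086 m/min

r/h = 9/17, so r = (9/17)h
V = (1/3)πr²h = (1/3)π((9/17)h)²h = (27/289)πh³
dV/dh = (81/289)πh²
dh/dt = (dV/dt)/(dV/dh) = -9/((81/289)π·7²) = -289/(441π) m/min
The level is dropping at 289/(441π) ≈ 0.2086 m/min.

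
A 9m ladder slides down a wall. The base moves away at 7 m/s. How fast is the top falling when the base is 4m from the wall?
28√65/65 ≈ 3.473 m/s

x² + y² = 9²
2x·dx/dt + 2y·dy/dt = 0
dy/dt = -x/y · dx/dt = -4/√65 · 7 = -28√65/65 m/s
The top is descending at 28√65/65 ≈ 3.473 m/s.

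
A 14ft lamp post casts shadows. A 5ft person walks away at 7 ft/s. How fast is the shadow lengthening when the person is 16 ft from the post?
35/9 ft/s

By similar triangles: 14/(x+s) = 5/s
Solving: s = 5x/9
ds/dt = 5/9 · dx/dt = 5/9 · 7 = 35/9 ft/s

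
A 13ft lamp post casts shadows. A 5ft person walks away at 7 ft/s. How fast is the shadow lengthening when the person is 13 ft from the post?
35/8 ft/s

By similar triangles: 13/(x+s) = 5/s
Solving: s = 5x/8
ds/dt = 5/8 · dx/dt = 5/8 · 7 = 35/8 ft/s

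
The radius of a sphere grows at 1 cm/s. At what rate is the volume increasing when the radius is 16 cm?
1024π cm³/s

V = (4/3)πr³
dV/dt = dV/dr · dr/dt = 4πr² · 1
At r = 16: dV/dt = 1024π cm³/s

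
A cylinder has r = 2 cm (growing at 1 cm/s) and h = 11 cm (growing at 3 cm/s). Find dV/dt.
56π cm³/s

V = πr²h
dV/dt = 2πrh·dr/dt + πr²·dh/dt
= 2π(2)(11)(1) + π(2)²(3)
= 56π cm³/s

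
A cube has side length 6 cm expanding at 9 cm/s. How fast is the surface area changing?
648 cm²/s

A = 6s²
dA/dt = 12s · ds/dt = 12·6·9 = 648 cm²/s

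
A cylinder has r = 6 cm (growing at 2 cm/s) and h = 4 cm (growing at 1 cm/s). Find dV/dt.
132π cm³/s

V = πr²h
dV/dt = 2πrh·dr/dt + πr²·dh/dt
= 2π(6)(4)(2) + π(6)²(1)
= 132π cm³/s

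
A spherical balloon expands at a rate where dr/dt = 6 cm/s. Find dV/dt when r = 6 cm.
864π cm³/s

V = (4/3)πr³
dV/dt = dV/dr · dr/dt = 4πr² · 6
At r = 6: dV/dt = 864π cm³/s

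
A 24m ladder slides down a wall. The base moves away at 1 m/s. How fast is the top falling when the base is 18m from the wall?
3√7/7 ≈ 1.134 m/s

x² + y² = 24²
2x·dx/dt + 2y·dy/dt = 0
dy/dt = -x/y · dx/dt = -18/(6√7) · 1 = -3√7/7 m/s
The top is descending at 3√7/7 ≈ 1.134 m/s.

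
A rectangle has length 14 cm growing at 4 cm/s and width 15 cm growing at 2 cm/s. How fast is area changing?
88 cm²/s

A = lw
dA/dt = w·dl/dt + l·dw/dt = 15·4 + 14·2 = 88 cm²/s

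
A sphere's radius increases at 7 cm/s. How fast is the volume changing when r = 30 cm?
25200π cm³/s

V = (4/3)πr³
dV/dt = dV/dr · dr/dt = 4πr² · 7
At r = 30: dV/dt = 25200π cm³/s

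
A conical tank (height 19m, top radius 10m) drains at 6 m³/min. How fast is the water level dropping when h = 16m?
1083/(12800π) ≈ 0.02693 m/min

r/h = 10/19, so r = (10/19)h
V = (1/3)πr²h = (1/3)π((10/19)h)²h = (100/1083)πh³
dV/dh = (100/361)πh²
dh/dt = (dV/dt)/(dV/dh) = -6/((100/361)π·16²) = -1083/(12800π) m/min
The level is dropping at 1083/(12800π) ≈ 0.02693 m/min.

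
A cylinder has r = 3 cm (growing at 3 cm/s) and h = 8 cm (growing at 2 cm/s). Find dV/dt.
162π cm³/s

V = πr²h
dV/dt = 2πrh·dr/dt + πr²·dh/dt
= 2π(3)(8)(3) + π(3)²(2)
= 162π cm³/s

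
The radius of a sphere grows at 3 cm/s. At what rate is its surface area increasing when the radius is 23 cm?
552π cm²/s

S = 4πr²
dS/dt = dS/dr · dr/dt = 8πr · 3
At r = 23: dS/dt = 552π cm²/s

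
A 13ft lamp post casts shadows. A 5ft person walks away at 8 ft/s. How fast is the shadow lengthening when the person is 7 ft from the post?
5 ft/s

By similar triangles: 13/(x+s) = 5/s
Solving: s = 5x/8
ds/dt = 5/8 · dx/dt = 5/8 · 8 = 5 ft/s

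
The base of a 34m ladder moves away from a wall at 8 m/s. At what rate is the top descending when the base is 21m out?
168√715/715 ≈ 6.283 m/s

x² + y² = 34²
2x·dx/dt + 2y·dy/dt = 0
dy/dt = -x/y · dx/dt = -21/√715 · 8 = -168√715/715 m/s
The top is descending at 168√715/715 ≈ 6.283 m/s.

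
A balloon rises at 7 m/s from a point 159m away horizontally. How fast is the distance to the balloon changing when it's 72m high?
168√3385/3385 ≈ 2.888 m/s

z² = 159² + y²
z = √(159² + 72²) = 3√3385
dz/dt = y/z · dy/dt = 72/(3√3385) · 7 = 168√3385/3385 ≈ 2.888 m/s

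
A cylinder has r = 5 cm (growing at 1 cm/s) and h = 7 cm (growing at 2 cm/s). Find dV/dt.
120π cm³/s

V = πr²h
dV/dt = 2πrh·dr/dt + πr²·dh/dt
= 2π(5)(7)(1) + π(5)²(2)
= 120π cm³/s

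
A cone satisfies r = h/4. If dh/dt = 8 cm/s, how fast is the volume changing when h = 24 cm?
288π cm³/s

V = (1/3)π(h/4)²h = πh³/48
dV/dt = πh²/16 · 8
At h = 24: dV/dt = 288π cm³/s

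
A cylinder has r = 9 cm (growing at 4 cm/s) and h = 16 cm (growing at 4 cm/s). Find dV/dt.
1476π cm³/s

V = πr²h
dV/dt = 2πrh·dr/dt + πr²·dh/dt
= 2π(9)(16)(4) + π(9)²(4)
= 1476π cm³/s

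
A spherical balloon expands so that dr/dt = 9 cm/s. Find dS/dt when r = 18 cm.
1296π cm²/s

S = 4πr²
dS/dt = dS/dr · dr/dt = 8πr · 9
At r = 18: dS/dt = 1296π cm²/s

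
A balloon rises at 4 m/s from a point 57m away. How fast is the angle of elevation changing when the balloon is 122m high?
0.012574 rad/s

tan(θ) = y/57
sec²(θ) · dθ/dt = (1/57) · dy/dt
dθ/dt = cos²(θ)/57 · 4 = 57/(57² + 122²) · 4
dθ/dt = 0.012574 rad/s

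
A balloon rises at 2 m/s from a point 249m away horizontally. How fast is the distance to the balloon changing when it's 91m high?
91√70282/35141 ≈ 0.6865 m/s

z² = 249² + y²
z = √(249² + 91²) = √70282
dz/dt = y/z · dy/dt = 91/√70282 · 2 = 91√70282/35141 ≈ 0.6865 m/s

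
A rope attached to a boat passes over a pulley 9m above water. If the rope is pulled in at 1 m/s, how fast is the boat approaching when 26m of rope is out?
26√595/595 ≈ 1.066 m/s

rope² = x² + 9²
x = √(26² - 9²) = √595
dx/dt = (rope/x) · d(rope)/dt = (26/√595) · (-1) = -26√595/595 m/s
The boat approaches at 26√595/595 ≈ 1.066 m/s.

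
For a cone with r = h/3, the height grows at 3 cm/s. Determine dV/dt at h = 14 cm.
196π/3 cm³/s

V = (1/3)π(h/3)²h = πh³/27
dV/dt = πh²/9 · 3
At h = 14: dV/dt = 196π/3 cm³/s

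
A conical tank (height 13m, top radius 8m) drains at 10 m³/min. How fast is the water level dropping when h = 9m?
845/(2592π) ≈ 0.1038 m/min

r/h = 8/13, so r = (8/13)h
V = (1/3)πr²h = (1/3)π((8/13)h)²h = (64/507)πh³
dV/dh = (64/169)πh²
dh/dt = (dV/dt)/(dV/dh) = -10/((64/169)π·9²) = -845/(2592π) m/min
The level is dropping at 845/(2592π) ≈ 0.1038 m/min.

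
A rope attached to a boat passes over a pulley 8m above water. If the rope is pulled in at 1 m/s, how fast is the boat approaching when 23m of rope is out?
23√465/465 ≈ 1.067 m/s

rope² = x² + 8²
x = √(23² - 8²) = √465
dx/dt = (rope/x) · d(rope)/dt = (23/√465) · (-1) = -23√465/465 m/s
The boat approaches at 23√465/465 ≈ 1.067 m/s.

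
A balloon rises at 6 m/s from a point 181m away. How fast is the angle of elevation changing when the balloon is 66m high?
0.029259 rad/s

tan(θ) = y/181
sec²(θ) · dθ/dt = (1/181) · dy/dt
dθ/dt = cos²(θ)/181 · 6 = 181/(181² + 66²) · 6
dθ/dt = 0.029259 rad/s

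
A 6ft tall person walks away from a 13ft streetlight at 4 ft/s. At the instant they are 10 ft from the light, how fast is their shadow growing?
24/7 ft/s

By similar triangles: 13/(x+s) = 6/s
Solving: s = 6x/7
ds/dt = 6/7 · dx/dt = 6/7 · 4 = 24/7 ft/s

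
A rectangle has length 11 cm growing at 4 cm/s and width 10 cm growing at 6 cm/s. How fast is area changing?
106 cm²/s

A = lw
dA/dt = w·dl/dt + l·dw/dt = 10·4 + 11·6 = 106 cm²/s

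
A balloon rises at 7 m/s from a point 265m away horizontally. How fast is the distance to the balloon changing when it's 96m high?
672√79441/79441 ≈ 2.384 m/s

z² = 265² + y²
z = √(265² + 96²) = √79441
dz/dt = y/z · dy/dt = 96/√79441 · 7 = 672√79441/79441 ≈ 2.384 m/s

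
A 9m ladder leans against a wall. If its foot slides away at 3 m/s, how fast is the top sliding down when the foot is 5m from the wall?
15√14/28 ≈ 2.004 m/s

x² + y² = 9²
2x·dx/dt + 2y·dy/dt = 0
dy/dt = -x/y · dx/dt = -5/(2√14) · 3 = -15√14/28 m/s
The top is descending at 15√14/28 ≈ 2.004 m/s.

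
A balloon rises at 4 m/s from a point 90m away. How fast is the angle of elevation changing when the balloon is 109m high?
0.018017 rad/s

tan(θ) = y/90
sec²(θ) · dθ/dt = (1/90) · dy/dt
dθ/dt = cos²(θ)/90 · 4 = 90/(90² + 109²) · 4
dθ/dt = 0.018017 rad/s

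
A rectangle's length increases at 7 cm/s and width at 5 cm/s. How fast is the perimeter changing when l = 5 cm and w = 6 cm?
24 cm/s

P = 2(l + w)
dP/dt = 2(dl/dt + dw/dt) = 2(7 + 5) = 24 cm/s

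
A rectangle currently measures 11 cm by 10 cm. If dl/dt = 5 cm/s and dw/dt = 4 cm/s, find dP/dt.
18 cm/s

P = 2(l + w)
dP/dt = 2(dl/dt + dw/dt) = 2(5 + 4) = 18 cm/s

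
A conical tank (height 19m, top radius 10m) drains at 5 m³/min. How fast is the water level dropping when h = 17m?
361/(5780π) ≈ 0.01988 m/min

r/h = 10/19, so r = (10/19)h
V = (1/3)πr²h = (1/3)π((10/19)h)²h = (100/1083)πh³
dV/dh = (100/361)πh²
dh/dt = (dV/dt)/(dV/dh) = -5/((100/361)π·17²) = -361/(5780π) m/min
The level is dropping at 361/(5780π) ≈ 0.01988 m/min.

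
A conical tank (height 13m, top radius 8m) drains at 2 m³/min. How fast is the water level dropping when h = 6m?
169/(1152π) ≈ 0.0467 m/min

r/h = 8/13, so r = (8/13)h
V = (1/3)πr²h = (1/3)π((8/13)h)²h = (64/507)πh³
dV/dh = (64/169)πh²
dh/dt = (dV/dt)/(dV/dh) = -2/((64/169)π·6²) = -169/(1152π) m/min
The level is dropping at 169/(1152π) ≈ 0.0467 m/min.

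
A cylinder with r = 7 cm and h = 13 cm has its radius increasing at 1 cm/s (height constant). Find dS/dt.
54π cm²/s

S = 2πrh + 2πr² (lateral + bases)
dS/dt = (2πh + 4πr)·dr/dt = (2π·13 + 4π·7)·1
= 54π cm²/s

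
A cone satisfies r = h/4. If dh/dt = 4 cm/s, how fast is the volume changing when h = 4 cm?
4π cm³/s

V = (1/3)π(h/4)²h = πh³/48
dV/dt = πh²/16 · 4
At h = 4: dV/dt = 4π cm³/s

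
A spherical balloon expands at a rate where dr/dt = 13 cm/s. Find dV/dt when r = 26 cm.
35152π cm³/s

V = (4/3)πr³
dV/dt = dV/dr · dr/dt = 4πr² · 13
At r = 26: dV/dt = 35152π cm³/s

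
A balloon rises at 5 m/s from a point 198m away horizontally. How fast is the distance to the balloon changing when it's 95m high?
475√48229/48229 ≈ 2.163 m/s

z² = 198² + y²
z = √(198² + 95²) = √48229
dz/dt = y/z · dy/dt = 95/√48229 · 5 = 475√48229/48229 ≈ 2.163 m/s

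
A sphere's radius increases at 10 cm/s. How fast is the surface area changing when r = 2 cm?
160π cm²/s

S = 4πr²
dS/dt = dS/dr · dr/dt = 8πr · 10
At r = 2: dS/dt = 160π cm²/s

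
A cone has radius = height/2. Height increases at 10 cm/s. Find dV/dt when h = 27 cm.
3645π/2 cm³/s

V = (1/3)π(h/2)²h = πh³/12
dV/dt = πh²/4 · 10
At h = 27: dV/dt = 3645π/2 cm³/s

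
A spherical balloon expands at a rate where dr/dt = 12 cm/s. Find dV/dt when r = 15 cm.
10800π cm³/s

V = (4/3)πr³
dV/dt = dV/dr · dr/dt = 4πr² · 12
At r = 15: dV/dt = 10800π cm³/s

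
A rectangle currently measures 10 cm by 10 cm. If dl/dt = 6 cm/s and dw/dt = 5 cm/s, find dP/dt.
22 cm/s

P = 2(l + w)
dP/dt = 2(dl/dt + dw/dt) = 2(6 + 5) = 22 cm/s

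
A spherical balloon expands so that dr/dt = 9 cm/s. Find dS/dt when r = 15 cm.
1080π cm²/s

S = 4πr²
dS/dt = dS/dr · dr/dt = 8πr · 9
At r = 15: dS/dt = 1080π cm²/s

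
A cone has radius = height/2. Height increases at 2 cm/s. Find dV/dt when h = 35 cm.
1225π/2 cm³/s

V = (1/3)π(h/2)²h = πh³/12
dV/dt = πh²/4 · 2
At h = 35: dV/dt = 1225π/2 cm³/s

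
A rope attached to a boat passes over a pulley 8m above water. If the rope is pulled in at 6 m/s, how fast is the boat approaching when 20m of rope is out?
10√21/7 ≈ 6.547 m/s

rope² = x² + 8²
x = √(20² - 8²) = 4√21
dx/dt = (rope/x) · d(rope)/dt = (20/(4√21)) · (-6) = -10√21/7 m/s
The boat approaches at 10√21/7 ≈ 6.547 m/s.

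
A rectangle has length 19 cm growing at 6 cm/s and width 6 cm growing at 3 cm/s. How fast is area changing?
93 cm²/s

A = lw
dA/dt = w·dl/dt + l·dw/dt = 6·6 + 19·3 = 93 cm²/s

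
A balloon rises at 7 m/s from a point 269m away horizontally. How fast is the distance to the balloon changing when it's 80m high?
560√78761/78761 ≈ 1.995 m/s

z² = 269² + y²
z = √(269² + 80²) = √78761
dz/dt = y/z · dy/dt = 80/√78761 · 7 = 560√78761/78761 ≈ 1.995 m/s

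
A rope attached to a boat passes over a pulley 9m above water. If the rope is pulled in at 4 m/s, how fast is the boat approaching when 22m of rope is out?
88√403/403 ≈ 4.384 m/s

rope² = x² + 9²
x = √(22² - 9²) = √403
dx/dt = (rope/x) · d(rope)/dt = (22/√403) · (-4) = -88√403/403 m/s
The boat approaches at 88√403/403 ≈ 4.384 m/s.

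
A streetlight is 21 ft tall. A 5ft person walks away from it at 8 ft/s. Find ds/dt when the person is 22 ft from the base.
5/2 ft/s

By similar triangles: 21/(x+s) = 5/s
Solving: s = 5x/16
ds/dt = 5/16 · dx/dt = 5/16 · 8 = 5/2 ft/s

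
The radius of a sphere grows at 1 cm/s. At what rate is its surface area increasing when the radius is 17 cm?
136π cm²/s

S = 4πr²
dS/dt = dS/dr · dr/dt = 8πr · 1
At r = 17: dS/dt = 136π cm²/s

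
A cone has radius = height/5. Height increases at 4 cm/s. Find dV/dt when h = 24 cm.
2304π/25 cm³/s

V = (1/3)π(h/5)²h = πh³/75
dV/dt = πh²/25 · 4
At h = 24: dV/dt = 2304π/25 cm³/s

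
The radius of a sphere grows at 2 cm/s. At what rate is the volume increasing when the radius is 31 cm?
7688π cm³/s

V = (4/3)πr³
dV/dt = dV/dr · dr/dt = 4πr² · 2
At r = 31: dV/dt = 7688π cm³/s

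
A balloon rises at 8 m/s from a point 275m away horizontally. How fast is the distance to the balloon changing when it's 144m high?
1152√96361/96361 ≈ 3.711 m/s

z² = 275² + y²
z = √(275² + 144²) = √96361
dz/dt = y/z · dy/dt = 144/√96361 · 8 = 1152√96361/96361 ≈ 3.711 m/s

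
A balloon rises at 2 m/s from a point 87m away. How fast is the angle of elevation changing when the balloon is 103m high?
0.009572 rad/s

tan(θ) = y/87
sec²(θ) · dθ/dt = (1/87) · dy/dt
dθ/dt = cos²(θ)/87 · 2 = 87/(87² + 103²) · 2
dθ/dt = 0.009572 rad/s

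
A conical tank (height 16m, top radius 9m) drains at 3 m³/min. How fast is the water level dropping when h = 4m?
16/(27π) ≈ 0.1886 m/min

r/h = 9/16, so r = (9/16)h
V = (1/3)πr²h = (1/3)π((9/16)h)²h = (27/256)πh³
dV/dh = (81/256)πh²
dh/dt = (dV/dt)/(dV/dh) = -3/((81/256)π·4²) = -16/(27π) m/min
The level is dropping at 16/(27π) ≈ 0.1886 m/min.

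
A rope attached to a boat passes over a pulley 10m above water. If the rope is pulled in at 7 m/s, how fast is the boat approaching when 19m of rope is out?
133√29/87 ≈ 8.232 m/s

rope² = x² + 10²
x = √(19² - 10²) = 3√29
dx/dt = (rope/x) · d(rope)/dt = (19/(3√29)) · (-7) = -133√29/87 m/s
The boat approaches at 133√29/87 ≈ 8.232 m/s.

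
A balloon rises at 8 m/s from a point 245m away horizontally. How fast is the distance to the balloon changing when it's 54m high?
432√62941/62941 ≈ 1.722 m/s

z² = 245² + y²
z = √(245² + 54²) = √62941
dz/dt = y/z · dy/dt = 54/√62941 · 8 = 432√62941/62941 ≈ 1.722 m/s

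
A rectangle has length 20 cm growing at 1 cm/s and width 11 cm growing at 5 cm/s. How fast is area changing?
111 cm²/s

A = lw
dA/dt = w·dl/dt + l·dw/dt = 11·1 + 20·5 = 111 cm²/s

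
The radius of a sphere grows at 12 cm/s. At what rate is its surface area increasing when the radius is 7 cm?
672π cm²/s

S = 4πr²
dS/dt = dS/dr · dr/dt = 8πr · 12
At r = 7: dS/dt = 672π cm²/s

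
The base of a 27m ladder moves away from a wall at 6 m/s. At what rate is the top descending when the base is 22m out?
132√5/35 ≈ 8.433 m/s

x² + y² = 27²
2x·dx/dt + 2y·dy/dt = 0
dy/dt = -x/y · dx/dt = -22/(7√5) · 6 = -132√5/35 m/s
The top is descending at 132√5/35 ≈ 8.433 m/s.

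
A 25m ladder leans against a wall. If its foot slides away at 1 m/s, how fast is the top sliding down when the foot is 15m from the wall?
3/4 = 0.75 m/s

x² + y² = 25²
2x·dx/dt + 2y·dy/dt = 0
dy/dt = -x/y · dx/dt = -15/20 · 1 = -3/4 m/s
The top is descending at 3/4 = 0.75 m/s.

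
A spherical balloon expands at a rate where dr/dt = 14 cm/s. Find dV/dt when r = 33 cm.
60984π cm³/s

V = (4/3)πr³
dV/dt = dV/dr · dr/dt = 4πr² · 14
At r = 33: dV/dt = 60984π cm³/s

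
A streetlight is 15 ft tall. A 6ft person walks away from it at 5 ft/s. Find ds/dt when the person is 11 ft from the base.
10/3 ft/s

By similar triangles: 15/(x+s) = 6/s
Solving: s = 6x/9
ds/dt = 6/9 · dx/dt = 2/3 · 5 = 10/3 ft/s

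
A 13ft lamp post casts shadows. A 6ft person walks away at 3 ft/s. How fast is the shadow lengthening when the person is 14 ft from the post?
18/7 ft/s

By similar triangles: 13/(x+s) = 6/s
Solving: s = 6x/7
ds/dt = 6/7 · dx/dt = 6/7 · 3 = 18/7 ft/s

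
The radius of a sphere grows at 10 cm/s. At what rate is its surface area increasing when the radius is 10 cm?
800π cm²/s

S = 4πr²
dS/dt = dS/dr · dr/dt = 8πr · 10
At r = 10: dS/dt = 800π cm²/s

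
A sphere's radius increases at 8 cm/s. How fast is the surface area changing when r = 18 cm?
1152π cm²/s

S = 4πr²
dS/dt = dS/dr · dr/dt = 8πr · 8
At r = 18: dS/dt = 1152π cm²/s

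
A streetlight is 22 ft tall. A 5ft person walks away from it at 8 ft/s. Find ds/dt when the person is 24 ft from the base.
40/17 ft/s

By similar triangles: 22/(x+s) = 5/s
Solving: s = 5x/17
ds/dt = 5/17 · dx/dt = 5/17 · 8 = 40/17 ft/s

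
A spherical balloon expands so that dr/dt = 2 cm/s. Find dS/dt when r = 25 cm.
400π cm²/s

S = 4πr²
dS/dt = dS/dr · dr/dt = 8πr · 2
At r = 25: dS/dt = 400π cm²/s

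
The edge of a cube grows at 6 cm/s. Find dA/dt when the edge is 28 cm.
2016 cm²/s

A = 6s²
dA/dt = 12s · ds/dt = 12·28·6 = 2016 cm²/s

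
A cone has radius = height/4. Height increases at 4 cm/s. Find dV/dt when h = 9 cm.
81π/4 cm³/s

V = (1/3)π(h/4)²h = πh³/48
dV/dt = πh²/16 · 4
At h = 9: dV/dt = 81π/4 cm³/s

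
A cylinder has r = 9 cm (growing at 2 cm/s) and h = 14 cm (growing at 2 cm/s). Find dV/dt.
666π cm³/s

V = πr²h
dV/dt = 2πrh·dr/dt + πr²·dh/dt
= 2π(9)(14)(2) + π(9)²(2)
= 666π cm³/s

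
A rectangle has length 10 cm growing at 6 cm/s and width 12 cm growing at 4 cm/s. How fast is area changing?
112 cm²/s

A = lw
dA/dt = w·dl/dt + l·dw/dt = 12·6 + 10·4 = 112 cm²/s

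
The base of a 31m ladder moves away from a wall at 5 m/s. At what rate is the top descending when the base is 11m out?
11√210/84 ≈ 1.898 m/s

x² + y² = 31²
2x·dx/dt + 2y·dy/dt = 0
dy/dt = -x/y · dx/dt = -11/(2√210) · 5 = -11√210/84 m/s
The top is descending at 11√210/84 ≈ 1.898 m/s.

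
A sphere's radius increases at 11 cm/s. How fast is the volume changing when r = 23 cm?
23276π cm³/s

V = (4/3)πr³
dV/dt = dV/dr · dr/dt = 4πr² · 11
At r = 23: dV/dt = 23276π cm³/s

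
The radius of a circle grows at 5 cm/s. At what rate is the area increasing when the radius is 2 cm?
20π cm²/s

A = πr²
dA/dt = 2πr · dr/dt = 2π(2)(5) = 20π cm²/s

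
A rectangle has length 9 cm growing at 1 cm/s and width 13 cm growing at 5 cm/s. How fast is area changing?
58 cm²/s

A = lw
dA/dt = w·dl/dt + l·dw/dt = 13·1 + 9·5 = 58 cm²/s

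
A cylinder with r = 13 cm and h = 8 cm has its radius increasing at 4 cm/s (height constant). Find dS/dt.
272π cm²/s

S = 2πrh + 2πr² (lateral + bases)
dS/dt = (2πh + 4πr)·dr/dt = (2π·8 + 4π·13)·4
= 272π cm²/s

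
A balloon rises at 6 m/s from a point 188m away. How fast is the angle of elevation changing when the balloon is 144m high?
0.020114 rad/s

tan(θ) = y/188
sec²(θ) · dθ/dt = (1/188) · dy/dt
dθ/dt = cos²(θ)/188 · 6 = 188/(188² + 144²) · 6
dθ/dt = 0.020114 rad/s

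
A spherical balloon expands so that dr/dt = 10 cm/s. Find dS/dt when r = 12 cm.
960π cm²/s

S = 4πr²
dS/dt = dS/dr · dr/dt = 8πr · 10
At r = 12: dS/dt = 960π cm²/s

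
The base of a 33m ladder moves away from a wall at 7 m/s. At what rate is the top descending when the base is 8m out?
56√41/205 ≈ 1.749 m/s

x² + y² = 33²
2x·dx/dt + 2y·dy/dt = 0
dy/dt = -x/y · dx/dt = -8/(5√41) · 7 = -56√41/205 m/s
The top is descending at 56√41/205 ≈ 1.749 m/s.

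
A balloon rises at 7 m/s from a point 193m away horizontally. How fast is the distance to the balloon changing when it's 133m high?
931√54938/54938 ≈ 3.972 m/s

z² = 193² + y²
z = √(193² + 133²) = √54938
dz/dt = y/z · dy/dt = 133/√54938 · 7 = 931√54938/54938 ≈ 3.972 m/s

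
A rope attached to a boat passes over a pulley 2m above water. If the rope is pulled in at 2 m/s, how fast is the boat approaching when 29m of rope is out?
58√93/279 ≈ 2.005 m/s

rope² = x² + 2²
x = √(29² - 2²) = 3√93
dx/dt = (rope/x) · d(rope)/dt = (29/(3√93)) · (-2) = -58√93/279 m/s
The boat approaches at 58√93/279 ≈ 2.005 m/s.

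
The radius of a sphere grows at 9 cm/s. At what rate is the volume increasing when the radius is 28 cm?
28224π cm³/s

V = (4/3)πr³
dV/dt = dV/dr · dr/dt = 4πr² · 9
At r = 28: dV/dt = 28224π cm³/s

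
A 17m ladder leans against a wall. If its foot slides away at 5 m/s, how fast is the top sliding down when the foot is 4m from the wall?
20√273/273 ≈ 1.21 m/s

x² + y² = 17²
2x·dx/dt + 2y·dy/dt = 0
dy/dt = -x/y · dx/dt = -4/√273 · 5 = -20√273/273 m/s
The top is descending at 20√273/273 ≈ 1.21 m/s.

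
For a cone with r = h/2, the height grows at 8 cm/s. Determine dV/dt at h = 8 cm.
128π cm³/s

V = (1/3)π(h/2)²h = πh³/12
dV/dt = πh²/4 · 8
At h = 8: dV/dt = 128π cm³/s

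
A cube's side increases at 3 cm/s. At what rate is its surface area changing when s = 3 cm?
108 cm²/s

A = 6s²
dA/dt = 12s · ds/dt = 12·3·3 = 108 cm²/s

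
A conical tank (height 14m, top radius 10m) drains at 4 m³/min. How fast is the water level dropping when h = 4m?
49/(100π) ≈ 0.156 m/min

r/h = 10/14, so r = (5/7)h
V = (1/3)πr²h = (1/3)π((5/7)h)²h = (25/147)πh³
dV/dh = (25/49)πh²
dh/dt = (dV/dt)/(dV/dh) = -4/((25/49)π·4²) = -49/(100π) m/min
The level is dropping at 49/(100π) ≈ 0.156 m/min.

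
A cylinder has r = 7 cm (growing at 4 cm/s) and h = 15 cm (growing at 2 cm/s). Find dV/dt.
938π cm³/s

V = πr²h
dV/dt = 2πrh·dr/dt + πr²·dh/dt
= 2π(7)(15)(4) + π(7)²(2)
= 938π cm³/s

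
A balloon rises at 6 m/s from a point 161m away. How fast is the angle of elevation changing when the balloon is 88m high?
0.028694 rad/s

tan(θ) = y/161
sec²(θ) · dθ/dt = (1/161) · dy/dt
dθ/dt = cos²(θ)/161 · 6 = 161/(161² + 88²) · 6
dθ/dt = 0.028694 rad/s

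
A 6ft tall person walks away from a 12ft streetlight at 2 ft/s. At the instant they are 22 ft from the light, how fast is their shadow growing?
2 ft/s

By similar triangles: 12/(x+s) = 6/s
Solving: s = 6x/6
ds/dt = 6/6 · dx/dt = 1 · 2 = 2 ft/s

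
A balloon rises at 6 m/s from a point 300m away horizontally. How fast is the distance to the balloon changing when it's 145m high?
174√4441/4441 ≈ 2.611 m/s

z² = 300² + y²
z = √(300² + 145²) = 5√4441
dz/dt = y/z · dy/dt = 145/(5√4441) · 6 = 174√4441/4441 ≈ 2.611 m/s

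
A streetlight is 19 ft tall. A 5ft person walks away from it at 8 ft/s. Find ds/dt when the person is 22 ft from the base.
20/7 ft/s

By similar triangles: 19/(x+s) = 5/s
Solving: s = 5x/14
ds/dt = 5/14 · dx/dt = 5/14 · 8 = 20/7 ft/s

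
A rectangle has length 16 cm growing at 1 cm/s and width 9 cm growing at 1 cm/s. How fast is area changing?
25 cm²/s

A = lw
dA/dt = w·dl/dt + l·dw/dt = 9·1 + 16·1 = 25 cm²/s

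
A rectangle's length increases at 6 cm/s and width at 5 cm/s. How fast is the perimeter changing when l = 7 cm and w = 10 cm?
22 cm/s

P = 2(l + w)
dP/dt = 2(dl/dt + dw/dt) = 2(6 + 5) = 22 cm/s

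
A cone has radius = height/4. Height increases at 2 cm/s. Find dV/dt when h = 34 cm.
289π/2 cm³/s

V = (1/3)π(h/4)²h = πh³/48
dV/dt = πh²/16 · 2
At h = 34: dV/dt = 289π/2 cm³/s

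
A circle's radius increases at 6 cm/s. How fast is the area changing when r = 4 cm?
48π cm²/s

A = πr²
dA/dt = 2πr · dr/dt = 2π(4)(6) = 48π cm²/s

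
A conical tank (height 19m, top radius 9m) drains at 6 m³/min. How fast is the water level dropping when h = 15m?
722/(6075π) ≈ 0.03783 m/min

r/h = 9/19, so r = (9/19)h
V = (1/3)πr²h = (1/3)π((9/19)h)²h = (27/361)πh³
dV/dh = (81/361)πh²
dh/dt = (dV/dt)/(dV/dh) = -6/((81/361)π·15²) = -722/(6075π) m/min
The level is dropping at 722/(6075π) ≈ 0.03783 m/min.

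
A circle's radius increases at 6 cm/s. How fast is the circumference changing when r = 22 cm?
12π cm/s

C = 2πr
dC/dt = 2π · dr/dt = 2π · 6 = 12π cm/s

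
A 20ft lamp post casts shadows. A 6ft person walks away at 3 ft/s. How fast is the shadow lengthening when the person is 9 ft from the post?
9/7 ft/s

By similar triangles: 20/(x+s) = 6/s
Solving: s = 6x/14
ds/dt = 6/14 · dx/dt = 3/7 · 3 = 9/7 ft/s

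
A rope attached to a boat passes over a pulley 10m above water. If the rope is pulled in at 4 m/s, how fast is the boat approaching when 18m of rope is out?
9√14/7 ≈ 4.811 m/s

rope² = x² + 10²
x = √(18² - 10²) = 4√14
dx/dt = (rope/x) · d(rope)/dt = (18/(4√14)) · (-4) = -9√14/7 m/s
The boat approaches at 9√14/7 ≈ 4.811 m/s.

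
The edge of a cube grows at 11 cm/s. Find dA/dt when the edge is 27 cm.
3564 cm²/s

A = 6s²
dA/dt = 12s · ds/dt = 12·27·11 = 3564 cm²/s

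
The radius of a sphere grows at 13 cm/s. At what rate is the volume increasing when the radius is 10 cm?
5200π cm³/s

V = (4/3)πr³
dV/dt = dV/dr · dr/dt = 4πr² · 13
At r = 10: dV/dt = 5200π cm³/s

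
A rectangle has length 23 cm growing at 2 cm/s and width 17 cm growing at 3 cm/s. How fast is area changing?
103 cm²/s

A = lw
dA/dt = w·dl/dt + l·dw/dt = 17·2 + 23·3 = 103 cm²/s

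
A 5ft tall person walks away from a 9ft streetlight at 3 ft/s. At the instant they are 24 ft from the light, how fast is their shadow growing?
15/4 ft/s

By similar triangles: 9/(x+s) = 5/s
Solving: s = 5x/4
ds/dt = 5/4 · dx/dt = 5/4 · 3 = 15/4 ft/s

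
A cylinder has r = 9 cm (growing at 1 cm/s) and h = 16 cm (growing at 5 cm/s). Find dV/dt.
693π cm³/s

V = πr²h
dV/dt = 2πrh·dr/dt + πr²·dh/dt
= 2π(9)(16)(1) + π(9)²(5)
= 693π cm³/s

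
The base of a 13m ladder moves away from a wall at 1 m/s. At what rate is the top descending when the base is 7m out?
7√30/60 ≈ 0.639 m/s

x² + y² = 13²
2x·dx/dt + 2y·dy/dt = 0
dy/dt = -x/y · dx/dt = -7/(2√30) · 1 = -7√30/60 m/s
The top is descending at 7√30/60 ≈ 0.639 m/s.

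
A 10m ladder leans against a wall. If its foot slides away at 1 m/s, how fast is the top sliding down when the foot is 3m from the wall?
3√91/91 ≈ 0.3145 m/s

x² + y² = 10²
2x·dx/dt + 2y·dy/dt = 0
dy/dt = -x/y · dx/dt = -3/√91 · 1 = -3√91/91 m/s
The top is descending at 3√91/91 ≈ 0.3145 m/s.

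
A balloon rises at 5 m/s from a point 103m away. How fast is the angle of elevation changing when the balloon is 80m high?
0.030278 rad/s

tan(θ) = y/103
sec²(θ) · dθ/dt = (1/103) · dy/dt
dθ/dt = cos²(θ)/103 · 5 = 103/(103² + 80²) · 5
dθ/dt = 0.030278 rad/s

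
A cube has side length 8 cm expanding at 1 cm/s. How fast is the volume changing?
192 cm³/s

V = s³
dV/dt = 3s² · ds/dt = 3·8²·1 = 192 cm³/s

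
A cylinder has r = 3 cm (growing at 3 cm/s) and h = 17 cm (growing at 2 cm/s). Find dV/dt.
324π cm³/s

V = πr²h
dV/dt = 2πrh·dr/dt + πr²·dh/dt
= 2π(3)(17)(3) + π(3)²(2)
= 324π cm³/s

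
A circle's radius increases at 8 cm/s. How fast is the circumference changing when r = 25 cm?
16π cm/s

C = 2πr
dC/dt = 2π · dr/dt = 2π · 8 = 16π cm/s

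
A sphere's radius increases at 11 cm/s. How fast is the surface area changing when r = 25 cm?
2200π cm²/s

S = 4πr²
dS/dt = dS/dr · dr/dt = 8πr · 11
At r = 25: dS/dt = 2200π cm²/s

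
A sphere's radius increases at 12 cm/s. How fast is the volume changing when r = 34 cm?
55488π cm³/s

V = (4/3)πr³
dV/dt = dV/dr · dr/dt = 4πr² · 12
At r = 34: dV/dt = 55488π cm³/s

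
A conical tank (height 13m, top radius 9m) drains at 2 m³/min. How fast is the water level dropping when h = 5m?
338/(2025π) ≈ 0.05313 m/min

r/h = 9/13, so r = (9/13)h
V = (1/3)πr²h = (1/3)π((9/13)h)²h = (27/169)πh³
dV/dh = (81/169)πh²
dh/dt = (dV/dt)/(dV/dh) = -2/((81/169)π·5²) = -338/(2025π) m/min
The level is dropping at 338/(2025π) ≈ 0.05313 m/min.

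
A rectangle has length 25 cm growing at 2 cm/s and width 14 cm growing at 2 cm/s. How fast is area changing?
78 cm²/s

A = lw
dA/dt = w·dl/dt + l·dw/dt = 14·2 + 25·2 = 78 cm²/s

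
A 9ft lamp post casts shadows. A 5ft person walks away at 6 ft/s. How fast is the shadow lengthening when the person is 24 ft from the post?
15/2 ft/s

By similar triangles: 9/(x+s) = 5/s
Solving: s = 5x/4
ds/dt = 5/4 · dx/dt = 5/4 · 6 = 15/2 ft/s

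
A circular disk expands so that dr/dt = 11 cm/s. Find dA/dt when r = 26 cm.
572π cm²/s

A = πr²
dA/dt = 2πr · dr/dt = 2π(26)(11) = 572π cm²/s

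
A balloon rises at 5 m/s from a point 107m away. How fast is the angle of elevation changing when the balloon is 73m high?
0.031887 rad/s

tan(θ) = y/107
sec²(θ) · dθ/dt = (1/107) · dy/dt
dθ/dt = cos²(θ)/107 · 5 = 107/(107² + 73²) · 5
dθ/dt = 0.031887 rad/s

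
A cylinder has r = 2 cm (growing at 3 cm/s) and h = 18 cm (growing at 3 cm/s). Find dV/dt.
228π cm³/s

V = πr²h
dV/dt = 2πrh·dr/dt + πr²·dh/dt
= 2π(2)(18)(3) + π(2)²(3)
= 228π cm³/s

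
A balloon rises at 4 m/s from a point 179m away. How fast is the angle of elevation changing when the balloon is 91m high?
0.017757 rad/s

tan(θ) = y/179
sec²(θ) · dθ/dt = (1/179) · dy/dt
dθ/dt = cos²(θ)/179 · 4 = 179/(179² + 91²) · 4
dθ/dt = 0.017757 rad/s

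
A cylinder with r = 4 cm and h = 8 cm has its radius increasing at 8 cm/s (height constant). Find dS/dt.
256π cm²/s

S = 2πrh + 2πr² (lateral + bases)
dS/dt = (2πh + 4πr)·dr/dt = (2π·8 + 4π·4)·8
= 256π cm²/s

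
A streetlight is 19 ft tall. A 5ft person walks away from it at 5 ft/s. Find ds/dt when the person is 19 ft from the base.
25/14 ft/s

By similar triangles: 19/(x+s) = 5/s
Solving: s = 5x/14
ds/dt = 5/14 · dx/dt = 5/14 · 5 = 25/14 ft/s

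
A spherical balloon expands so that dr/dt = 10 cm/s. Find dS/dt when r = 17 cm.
1360π cm²/s

S = 4πr²
dS/dt = dS/dr · dr/dt = 8πr · 10
At r = 17: dS/dt = 1360π cm²/s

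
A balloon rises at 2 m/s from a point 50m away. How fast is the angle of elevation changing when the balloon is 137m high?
0.004702 rad/s

tan(θ) = y/50
sec²(θ) · dθ/dt = (1/50) · dy/dt
dθ/dt = cos²(θ)/50 · 2 = 50/(50² + 137²) · 2
dθ/dt = 0.004702 rad/s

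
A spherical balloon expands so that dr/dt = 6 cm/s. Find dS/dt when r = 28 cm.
1344π cm²/s

S = 4πr²
dS/dt = dS/dr · dr/dt = 8πr · 6
At r = 28: dS/dt = 1344π cm²/s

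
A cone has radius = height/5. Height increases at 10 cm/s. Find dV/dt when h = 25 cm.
250π cm³/s

V = (1/3)π(h/5)²h = πh³/75
dV/dt = πh²/25 · 10
At h = 25: dV/dt = 250π cm³/s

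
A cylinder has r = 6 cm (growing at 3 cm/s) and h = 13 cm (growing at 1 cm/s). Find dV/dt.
504π cm³/s

V = πr²h
dV/dt = 2πrh·dr/dt + πr²·dh/dt
= 2π(6)(13)(3) + π(6)²(1)
= 504π cm³/s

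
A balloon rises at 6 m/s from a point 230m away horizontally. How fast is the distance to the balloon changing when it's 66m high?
99√14314/7157 ≈ 1.655 m/s

z² = 230² + y²
z = √(230² + 66²) = 2√14314
dz/dt = y/z · dy/dt = 66/(2√14314) · 6 = 99√14314/7157 ≈ 1.655 m/s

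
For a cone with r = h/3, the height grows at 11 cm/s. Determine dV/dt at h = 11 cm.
1331π/9 cm³/s

V = (1/3)π(h/3)²h = πh³/27
dV/dt = πh²/9 · 11
At h = 11: dV/dt = 1331π/9 cm³/s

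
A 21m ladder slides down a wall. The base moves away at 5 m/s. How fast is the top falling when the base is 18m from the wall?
30√13/13 ≈ 8.321 m/s

x² + y² = 21²
2x·dx/dt + 2y·dy/dt = 0
dy/dt = -x/y · dx/dt = -18/(3√13) · 5 = -30√13/13 m/s
The top is descending at 30√13/13 ≈ 8.321 m/s.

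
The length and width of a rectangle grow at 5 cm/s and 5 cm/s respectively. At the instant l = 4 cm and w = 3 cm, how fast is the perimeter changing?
20 cm/s

P = 2(l + w)
dP/dt = 2(dl/dt + dw/dt) = 2(5 + 5) = 20 cm/s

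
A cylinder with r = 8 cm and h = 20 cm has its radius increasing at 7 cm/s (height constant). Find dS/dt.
504π cm²/s

S = 2πrh + 2πr² (lateral + bases)
dS/dt = (2πh + 4πr)·dr/dt = (2π·20 + 4π·8)·7
= 504π cm²/s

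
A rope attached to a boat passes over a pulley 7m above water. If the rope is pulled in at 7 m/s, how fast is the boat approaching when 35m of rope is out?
35√6/12 ≈ 7.144 m/s

rope² = x² + 7²
x = √(35² - 7²) = 14√6
dx/dt = (rope/x) · d(rope)/dt = (35/(14√6)) · (-7) = -35√6/12 m/s
The boat approaches at 35√6/12 ≈ 7.144 m/s.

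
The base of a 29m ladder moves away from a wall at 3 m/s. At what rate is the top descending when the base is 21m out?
63/20 = 3.15 m/s

x² + y² = 29²
2x·dx/dt + 2y·dy/dt = 0
dy/dt = -x/y · dx/dt = -21/20 · 3 = -63/20 m/s
The top is descending at 63/20 = 3.15 m/s.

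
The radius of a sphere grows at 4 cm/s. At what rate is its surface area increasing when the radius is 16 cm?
512π cm²/s

S = 4πr²
dS/dt = dS/dr · dr/dt = 8πr · 4
At r = 16: dS/dt = 512π cm²/s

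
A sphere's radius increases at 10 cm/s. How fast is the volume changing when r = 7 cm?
1960π cm³/s

V = (4/3)πr³
dV/dt = dV/dr · dr/dt = 4πr² · 10
At r = 7: dV/dt = 1960π cm³/s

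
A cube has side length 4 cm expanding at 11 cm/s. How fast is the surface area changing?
528 cm²/s

A = 6s²
dA/dt = 12s · ds/dt = 12·4·11 = 528 cm²/s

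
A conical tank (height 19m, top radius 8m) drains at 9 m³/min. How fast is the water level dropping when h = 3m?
361/(64π) ≈ 1.795 m/min

r/h = 8/19, so r = (8/19)h
V = (1/3)πr²h = (1/3)π((8/19)h)²h = (64/1083)πh³
dV/dh = (64/361)πh²
dh/dt = (dV/dt)/(dV/dh) = -9/((64/361)π·3²) = -361/(64π) m/min
The level is dropping at 361/(64π) ≈ 1.795 m/min.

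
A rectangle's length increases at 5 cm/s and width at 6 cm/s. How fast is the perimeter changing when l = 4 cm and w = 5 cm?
22 cm/s

P = 2(l + w)
dP/dt = 2(dl/dt + dw/dt) = 2(5 + 6) = 22 cm/s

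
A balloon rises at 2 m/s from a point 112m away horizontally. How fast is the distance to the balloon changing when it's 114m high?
114√6385/6385 ≈ 1.427 m/s

z² = 112² + y²
z = √(112² + 114²) = 2√6385
dz/dt = y/z · dy/dt = 114/(2√6385) · 2 = 114√6385/6385 ≈ 1.427 m/s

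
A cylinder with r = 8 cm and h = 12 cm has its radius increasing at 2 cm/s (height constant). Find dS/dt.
112π cm²/s

S = 2πrh + 2πr² (lateral + bases)
dS/dt = (2πh + 4πr)·dr/dt = (2π·12 + 4π·8)·2
= 112π cm²/s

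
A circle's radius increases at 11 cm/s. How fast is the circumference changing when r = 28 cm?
22π cm/s

C = 2πr
dC/dt = 2π · dr/dt = 2π · 11 = 22π cm/s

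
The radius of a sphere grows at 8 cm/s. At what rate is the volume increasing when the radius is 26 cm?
21632π cm³/s

V = (4/3)πr³
dV/dt = dV/dr · dr/dt = 4πr² · 8
At r = 26: dV/dt = 21632π cm³/s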